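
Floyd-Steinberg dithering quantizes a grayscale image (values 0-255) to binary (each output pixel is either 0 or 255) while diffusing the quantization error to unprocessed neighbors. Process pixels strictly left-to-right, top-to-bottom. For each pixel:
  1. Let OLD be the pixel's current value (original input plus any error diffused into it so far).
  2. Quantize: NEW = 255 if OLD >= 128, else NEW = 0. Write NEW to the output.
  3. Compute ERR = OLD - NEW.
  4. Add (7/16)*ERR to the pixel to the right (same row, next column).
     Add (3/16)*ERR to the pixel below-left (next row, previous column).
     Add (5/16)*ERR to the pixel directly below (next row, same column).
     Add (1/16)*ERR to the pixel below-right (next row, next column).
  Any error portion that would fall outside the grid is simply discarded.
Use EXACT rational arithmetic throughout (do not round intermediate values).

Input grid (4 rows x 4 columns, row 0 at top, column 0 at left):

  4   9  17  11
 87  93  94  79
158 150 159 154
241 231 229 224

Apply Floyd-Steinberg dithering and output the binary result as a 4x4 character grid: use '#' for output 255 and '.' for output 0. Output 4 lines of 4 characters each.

Answer: ....
.#..
#.##
####

Derivation:
(0,0): OLD=4 → NEW=0, ERR=4
(0,1): OLD=43/4 → NEW=0, ERR=43/4
(0,2): OLD=1389/64 → NEW=0, ERR=1389/64
(0,3): OLD=20987/1024 → NEW=0, ERR=20987/1024
(1,0): OLD=5777/64 → NEW=0, ERR=5777/64
(1,1): OLD=71767/512 → NEW=255, ERR=-58793/512
(1,2): OLD=902083/16384 → NEW=0, ERR=902083/16384
(1,3): OLD=29058501/262144 → NEW=0, ERR=29058501/262144
(2,0): OLD=1349037/8192 → NEW=255, ERR=-739923/8192
(2,1): OLD=23740959/262144 → NEW=0, ERR=23740959/262144
(2,2): OLD=120290147/524288 → NEW=255, ERR=-13403293/524288
(2,3): OLD=1517474247/8388608 → NEW=255, ERR=-621620793/8388608
(3,0): OLD=963662461/4194304 → NEW=255, ERR=-105885059/4194304
(3,1): OLD=15959709283/67108864 → NEW=255, ERR=-1153051037/67108864
(3,2): OLD=220396199389/1073741824 → NEW=255, ERR=-53407965731/1073741824
(3,3): OLD=3049147685515/17179869184 → NEW=255, ERR=-1331718956405/17179869184
Row 0: ....
Row 1: .#..
Row 2: #.##
Row 3: ####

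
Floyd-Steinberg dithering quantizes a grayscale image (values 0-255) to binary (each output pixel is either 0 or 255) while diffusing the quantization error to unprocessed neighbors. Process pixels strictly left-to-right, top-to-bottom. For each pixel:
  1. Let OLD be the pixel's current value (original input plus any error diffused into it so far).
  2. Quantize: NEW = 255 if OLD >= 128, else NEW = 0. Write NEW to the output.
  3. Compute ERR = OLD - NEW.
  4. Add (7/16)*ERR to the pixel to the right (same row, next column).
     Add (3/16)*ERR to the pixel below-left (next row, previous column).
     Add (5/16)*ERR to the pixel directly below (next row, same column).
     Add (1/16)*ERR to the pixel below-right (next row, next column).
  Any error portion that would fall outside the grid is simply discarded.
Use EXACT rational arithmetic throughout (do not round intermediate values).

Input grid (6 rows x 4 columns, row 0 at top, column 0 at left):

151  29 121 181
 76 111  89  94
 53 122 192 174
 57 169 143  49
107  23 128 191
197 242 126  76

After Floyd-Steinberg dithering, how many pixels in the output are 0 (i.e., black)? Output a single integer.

Answer: 13

Derivation:
(0,0): OLD=151 → NEW=255, ERR=-104
(0,1): OLD=-33/2 → NEW=0, ERR=-33/2
(0,2): OLD=3641/32 → NEW=0, ERR=3641/32
(0,3): OLD=118159/512 → NEW=255, ERR=-12401/512
(1,0): OLD=1293/32 → NEW=0, ERR=1293/32
(1,1): OLD=35419/256 → NEW=255, ERR=-29861/256
(1,2): OLD=556663/8192 → NEW=0, ERR=556663/8192
(1,3): OLD=16157425/131072 → NEW=0, ERR=16157425/131072
(2,0): OLD=179225/4096 → NEW=0, ERR=179225/4096
(2,1): OLD=15723171/131072 → NEW=0, ERR=15723171/131072
(2,2): OLD=73803983/262144 → NEW=255, ERR=6957263/262144
(2,3): OLD=957897203/4194304 → NEW=255, ERR=-111650317/4194304
(3,0): OLD=195383177/2097152 → NEW=0, ERR=195383177/2097152
(3,1): OLD=8554972439/33554432 → NEW=255, ERR=-1407721/33554432
(3,2): OLD=82560858857/536870912 → NEW=255, ERR=-54341223703/536870912
(3,3): OLD=-16689499169/8589934592 → NEW=0, ERR=-16689499169/8589934592
(4,0): OLD=73071618581/536870912 → NEW=255, ERR=-63830463979/536870912
(4,1): OLD=-181181473857/4294967296 → NEW=0, ERR=-181181473857/4294967296
(4,2): OLD=10657918640095/137438953472 → NEW=0, ERR=10657918640095/137438953472
(4,3): OLD=479372359089609/2199023255552 → NEW=255, ERR=-81378571076151/2199023255552
(5,0): OLD=10440973936261/68719476736 → NEW=255, ERR=-7082492631419/68719476736
(5,1): OLD=419652852328259/2199023255552 → NEW=255, ERR=-141098077837501/2199023255552
(5,2): OLD=123789912552959/1099511627776 → NEW=0, ERR=123789912552959/1099511627776
(5,3): OLD=4170704897353423/35184372088832 → NEW=0, ERR=4170704897353423/35184372088832
Output grid:
  Row 0: #..#  (2 black, running=2)
  Row 1: .#..  (3 black, running=5)
  Row 2: ..##  (2 black, running=7)
  Row 3: .##.  (2 black, running=9)
  Row 4: #..#  (2 black, running=11)
  Row 5: ##..  (2 black, running=13)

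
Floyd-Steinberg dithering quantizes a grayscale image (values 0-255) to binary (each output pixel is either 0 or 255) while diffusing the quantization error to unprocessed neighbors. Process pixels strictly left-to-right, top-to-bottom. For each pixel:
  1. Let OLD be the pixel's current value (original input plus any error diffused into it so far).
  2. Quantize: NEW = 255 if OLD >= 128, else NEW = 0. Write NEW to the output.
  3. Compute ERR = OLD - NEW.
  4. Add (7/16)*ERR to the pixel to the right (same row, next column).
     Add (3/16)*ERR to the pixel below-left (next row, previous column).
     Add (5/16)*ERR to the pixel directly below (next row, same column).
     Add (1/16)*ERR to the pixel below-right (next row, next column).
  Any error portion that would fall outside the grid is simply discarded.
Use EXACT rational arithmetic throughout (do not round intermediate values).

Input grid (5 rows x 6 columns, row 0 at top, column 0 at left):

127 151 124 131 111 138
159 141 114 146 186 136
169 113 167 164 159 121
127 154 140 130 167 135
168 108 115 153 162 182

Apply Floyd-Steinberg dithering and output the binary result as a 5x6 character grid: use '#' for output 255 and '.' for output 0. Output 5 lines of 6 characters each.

Answer: .#.#.#
#.#.#.
#.###.
.#..##
#.##.#

Derivation:
(0,0): OLD=127 → NEW=0, ERR=127
(0,1): OLD=3305/16 → NEW=255, ERR=-775/16
(0,2): OLD=26319/256 → NEW=0, ERR=26319/256
(0,3): OLD=720809/4096 → NEW=255, ERR=-323671/4096
(0,4): OLD=5008799/65536 → NEW=0, ERR=5008799/65536
(0,5): OLD=179765081/1048576 → NEW=255, ERR=-87621799/1048576
(1,0): OLD=48539/256 → NEW=255, ERR=-16741/256
(1,1): OLD=254909/2048 → NEW=0, ERR=254909/2048
(1,2): OLD=11975937/65536 → NEW=255, ERR=-4735743/65536
(1,3): OLD=28953069/262144 → NEW=0, ERR=28953069/262144
(1,4): OLD=3986226855/16777216 → NEW=255, ERR=-291963225/16777216
(1,5): OLD=28735988065/268435456 → NEW=0, ERR=28735988065/268435456
(2,0): OLD=5632879/32768 → NEW=255, ERR=-2722961/32768
(2,1): OLD=102660149/1048576 → NEW=0, ERR=102660149/1048576
(2,2): OLD=3619506911/16777216 → NEW=255, ERR=-658683169/16777216
(2,3): OLD=23294687399/134217728 → NEW=255, ERR=-10930833241/134217728
(2,4): OLD=622366983541/4294967296 → NEW=255, ERR=-472849676939/4294967296
(2,5): OLD=7229245406083/68719476736 → NEW=0, ERR=7229245406083/68719476736
(3,0): OLD=2003013119/16777216 → NEW=0, ERR=2003013119/16777216
(3,1): OLD=30101379219/134217728 → NEW=255, ERR=-4124141421/134217728
(3,2): OLD=112889696681/1073741824 → NEW=0, ERR=112889696681/1073741824
(3,3): OLD=8758338242107/68719476736 → NEW=0, ERR=8758338242107/68719476736
(3,4): OLD=111594992488539/549755813888 → NEW=255, ERR=-28592740052901/549755813888
(3,5): OLD=1215968435222901/8796093022208 → NEW=255, ERR=-1027035285440139/8796093022208
(4,0): OLD=428525353361/2147483648 → NEW=255, ERR=-119082976879/2147483648
(4,1): OLD=3481063451229/34359738368 → NEW=0, ERR=3481063451229/34359738368
(4,2): OLD=235466882768135/1099511627776 → NEW=255, ERR=-44908582314745/1099511627776
(4,3): OLD=3021954057044931/17592186044416 → NEW=255, ERR=-1464053384281149/17592186044416
(4,4): OLD=26855657006032627/281474976710656 → NEW=0, ERR=26855657006032627/281474976710656
(4,5): OLD=828679602646151109/4503599627370496 → NEW=255, ERR=-319738302333325371/4503599627370496
Row 0: .#.#.#
Row 1: #.#.#.
Row 2: #.###.
Row 3: .#..##
Row 4: #.##.#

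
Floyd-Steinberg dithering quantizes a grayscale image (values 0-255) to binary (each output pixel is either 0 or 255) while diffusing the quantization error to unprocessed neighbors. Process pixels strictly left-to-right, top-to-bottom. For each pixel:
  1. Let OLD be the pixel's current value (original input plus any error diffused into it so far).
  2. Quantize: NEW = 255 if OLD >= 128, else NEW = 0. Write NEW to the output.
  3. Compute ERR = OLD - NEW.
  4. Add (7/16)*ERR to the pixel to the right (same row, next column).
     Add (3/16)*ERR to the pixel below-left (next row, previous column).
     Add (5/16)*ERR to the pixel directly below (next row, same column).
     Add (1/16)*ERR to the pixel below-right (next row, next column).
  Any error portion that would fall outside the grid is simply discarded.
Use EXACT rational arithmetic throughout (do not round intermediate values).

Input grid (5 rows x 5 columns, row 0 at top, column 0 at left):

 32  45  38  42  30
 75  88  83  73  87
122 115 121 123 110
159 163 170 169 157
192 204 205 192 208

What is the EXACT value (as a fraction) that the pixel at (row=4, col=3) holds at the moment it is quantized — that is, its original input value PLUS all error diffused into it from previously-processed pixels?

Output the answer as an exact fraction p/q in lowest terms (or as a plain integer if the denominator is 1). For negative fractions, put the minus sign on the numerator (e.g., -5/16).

(0,0): OLD=32 → NEW=0, ERR=32
(0,1): OLD=59 → NEW=0, ERR=59
(0,2): OLD=1021/16 → NEW=0, ERR=1021/16
(0,3): OLD=17899/256 → NEW=0, ERR=17899/256
(0,4): OLD=248173/4096 → NEW=0, ERR=248173/4096
(1,0): OLD=1537/16 → NEW=0, ERR=1537/16
(1,1): OLD=20791/128 → NEW=255, ERR=-11849/128
(1,2): OLD=324563/4096 → NEW=0, ERR=324563/4096
(1,3): OLD=2373471/16384 → NEW=255, ERR=-1804449/16384
(1,4): OLD=16284381/262144 → NEW=0, ERR=16284381/262144
(2,0): OLD=275789/2048 → NEW=255, ERR=-246451/2048
(2,1): OLD=3557647/65536 → NEW=0, ERR=3557647/65536
(2,2): OLD=150026189/1048576 → NEW=255, ERR=-117360691/1048576
(2,3): OLD=943149751/16777216 → NEW=0, ERR=943149751/16777216
(2,4): OLD=39493194561/268435456 → NEW=255, ERR=-28957846719/268435456
(3,0): OLD=137964365/1048576 → NEW=255, ERR=-129422515/1048576
(3,1): OLD=817537689/8388608 → NEW=0, ERR=817537689/8388608
(3,2): OLD=51430906771/268435456 → NEW=255, ERR=-17020134509/268435456
(3,3): OLD=70655329311/536870912 → NEW=255, ERR=-66246753249/536870912
(3,4): OLD=625494783043/8589934592 → NEW=0, ERR=625494783043/8589934592
(4,0): OLD=23045516243/134217728 → NEW=255, ERR=-11180004397/134217728
(4,1): OLD=766266729699/4294967296 → NEW=255, ERR=-328949930781/4294967296
(4,2): OLD=9251889673485/68719476736 → NEW=255, ERR=-8271576894195/68719476736
(4,3): OLD=121461992552995/1099511627776 → NEW=0, ERR=121461992552995/1099511627776
Target (4,3): original=192, with diffused error = 121461992552995/1099511627776

Answer: 121461992552995/1099511627776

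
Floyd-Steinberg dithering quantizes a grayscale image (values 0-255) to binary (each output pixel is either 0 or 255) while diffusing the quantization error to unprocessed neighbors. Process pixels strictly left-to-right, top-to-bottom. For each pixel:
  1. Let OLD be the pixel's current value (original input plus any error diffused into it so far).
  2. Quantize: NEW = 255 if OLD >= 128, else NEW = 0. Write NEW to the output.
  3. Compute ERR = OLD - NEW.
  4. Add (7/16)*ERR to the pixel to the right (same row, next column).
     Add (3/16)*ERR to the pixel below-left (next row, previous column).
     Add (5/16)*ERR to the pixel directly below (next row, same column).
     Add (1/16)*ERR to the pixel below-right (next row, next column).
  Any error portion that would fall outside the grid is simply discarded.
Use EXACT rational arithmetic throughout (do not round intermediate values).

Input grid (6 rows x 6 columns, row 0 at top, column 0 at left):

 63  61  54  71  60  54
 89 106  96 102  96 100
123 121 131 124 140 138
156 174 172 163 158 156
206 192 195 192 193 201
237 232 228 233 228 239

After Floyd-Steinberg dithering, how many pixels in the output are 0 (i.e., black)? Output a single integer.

(0,0): OLD=63 → NEW=0, ERR=63
(0,1): OLD=1417/16 → NEW=0, ERR=1417/16
(0,2): OLD=23743/256 → NEW=0, ERR=23743/256
(0,3): OLD=457017/4096 → NEW=0, ERR=457017/4096
(0,4): OLD=7131279/65536 → NEW=0, ERR=7131279/65536
(0,5): OLD=106542057/1048576 → NEW=0, ERR=106542057/1048576
(1,0): OLD=32075/256 → NEW=0, ERR=32075/256
(1,1): OLD=429709/2048 → NEW=255, ERR=-92531/2048
(1,2): OLD=8629265/65536 → NEW=255, ERR=-8082415/65536
(1,3): OLD=28602813/262144 → NEW=0, ERR=28602813/262144
(1,4): OLD=3418616343/16777216 → NEW=255, ERR=-859573737/16777216
(1,5): OLD=31175501425/268435456 → NEW=0, ERR=31175501425/268435456
(2,0): OLD=5035871/32768 → NEW=255, ERR=-3319969/32768
(2,1): OLD=49557125/1048576 → NEW=0, ERR=49557125/1048576
(2,2): OLD=2193979855/16777216 → NEW=255, ERR=-2084210225/16777216
(2,3): OLD=11600802839/134217728 → NEW=0, ERR=11600802839/134217728
(2,4): OLD=817756547013/4294967296 → NEW=255, ERR=-277460113467/4294967296
(2,5): OLD=9815056232627/68719476736 → NEW=255, ERR=-7708410335053/68719476736
(3,0): OLD=2234722031/16777216 → NEW=255, ERR=-2043468049/16777216
(3,1): OLD=14207804099/134217728 → NEW=0, ERR=14207804099/134217728
(3,2): OLD=213299563833/1073741824 → NEW=255, ERR=-60504601287/1073741824
(3,3): OLD=9997336168171/68719476736 → NEW=255, ERR=-7526130399509/68719476736
(3,4): OLD=40828747681547/549755813888 → NEW=0, ERR=40828747681547/549755813888
(3,5): OLD=1314140437309381/8796093022208 → NEW=255, ERR=-928863283353659/8796093022208
(4,0): OLD=403266321825/2147483648 → NEW=255, ERR=-144342008415/2147483648
(4,1): OLD=6098708517677/34359738368 → NEW=255, ERR=-2663024766163/34359738368
(4,2): OLD=142456952778359/1099511627776 → NEW=255, ERR=-137918512304521/1099511627776
(4,3): OLD=1993195476806899/17592186044416 → NEW=0, ERR=1993195476806899/17592186044416
(4,4): OLD=67309769389456163/281474976710656 → NEW=255, ERR=-4466349671761117/281474976710656
(4,5): OLD=746245270875508501/4503599627370496 → NEW=255, ERR=-402172634103967979/4503599627370496
(5,0): OLD=110755692919767/549755813888 → NEW=255, ERR=-29432039621673/549755813888
(5,1): OLD=2755595999792967/17592186044416 → NEW=255, ERR=-1730411441533113/17592186044416
(5,2): OLD=22823025682540669/140737488355328 → NEW=255, ERR=-13065033848067971/140737488355328
(5,3): OLD=977177689283685167/4503599627370496 → NEW=255, ERR=-171240215695791313/4503599627370496
(5,4): OLD=1772110262098350383/9007199254740992 → NEW=255, ERR=-524725547860602577/9007199254740992
(5,5): OLD=26605801584569299835/144115188075855872 → NEW=255, ERR=-10143571374773947525/144115188075855872
Output grid:
  Row 0: ......  (6 black, running=6)
  Row 1: .##.#.  (3 black, running=9)
  Row 2: #.#.##  (2 black, running=11)
  Row 3: #.##.#  (2 black, running=13)
  Row 4: ###.##  (1 black, running=14)
  Row 5: ######  (0 black, running=14)

Answer: 14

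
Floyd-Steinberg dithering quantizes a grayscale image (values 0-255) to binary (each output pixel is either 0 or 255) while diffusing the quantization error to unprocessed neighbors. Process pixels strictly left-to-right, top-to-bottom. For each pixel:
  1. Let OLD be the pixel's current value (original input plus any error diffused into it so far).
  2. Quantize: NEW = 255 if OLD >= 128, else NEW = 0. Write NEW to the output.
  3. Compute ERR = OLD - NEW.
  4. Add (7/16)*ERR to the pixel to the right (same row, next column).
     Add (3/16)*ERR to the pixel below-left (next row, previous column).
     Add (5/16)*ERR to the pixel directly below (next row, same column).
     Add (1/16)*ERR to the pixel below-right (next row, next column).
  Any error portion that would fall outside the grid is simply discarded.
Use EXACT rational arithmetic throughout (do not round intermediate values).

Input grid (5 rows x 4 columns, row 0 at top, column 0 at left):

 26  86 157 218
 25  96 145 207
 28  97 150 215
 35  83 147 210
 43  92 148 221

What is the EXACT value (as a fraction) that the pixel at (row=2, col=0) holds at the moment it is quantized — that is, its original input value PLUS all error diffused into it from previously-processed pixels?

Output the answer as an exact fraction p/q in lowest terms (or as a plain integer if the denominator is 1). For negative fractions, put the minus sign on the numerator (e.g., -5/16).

Answer: 369005/16384

Derivation:
(0,0): OLD=26 → NEW=0, ERR=26
(0,1): OLD=779/8 → NEW=0, ERR=779/8
(0,2): OLD=25549/128 → NEW=255, ERR=-7091/128
(0,3): OLD=396827/2048 → NEW=255, ERR=-125413/2048
(1,0): OLD=6577/128 → NEW=0, ERR=6577/128
(1,1): OLD=143511/1024 → NEW=255, ERR=-117609/1024
(1,2): OLD=2360739/32768 → NEW=0, ERR=2360739/32768
(1,3): OLD=113204453/524288 → NEW=255, ERR=-20488987/524288
(2,0): OLD=369005/16384 → NEW=0, ERR=369005/16384
Target (2,0): original=28, with diffused error = 369005/16384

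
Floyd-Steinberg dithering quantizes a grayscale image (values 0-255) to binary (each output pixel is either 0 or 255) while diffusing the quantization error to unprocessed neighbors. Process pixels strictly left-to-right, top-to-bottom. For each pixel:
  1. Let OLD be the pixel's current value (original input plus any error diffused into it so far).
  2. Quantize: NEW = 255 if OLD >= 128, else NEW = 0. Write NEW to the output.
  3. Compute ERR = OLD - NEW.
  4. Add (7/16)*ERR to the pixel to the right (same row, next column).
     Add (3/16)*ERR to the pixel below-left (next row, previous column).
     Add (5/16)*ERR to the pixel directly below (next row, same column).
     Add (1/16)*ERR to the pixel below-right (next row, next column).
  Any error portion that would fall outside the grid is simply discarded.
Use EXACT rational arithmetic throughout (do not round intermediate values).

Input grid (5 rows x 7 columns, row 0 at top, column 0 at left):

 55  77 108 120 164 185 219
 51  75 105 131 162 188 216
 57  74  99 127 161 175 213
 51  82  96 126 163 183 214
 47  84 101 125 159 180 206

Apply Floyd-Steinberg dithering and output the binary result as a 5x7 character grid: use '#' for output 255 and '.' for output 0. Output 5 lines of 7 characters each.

(0,0): OLD=55 → NEW=0, ERR=55
(0,1): OLD=1617/16 → NEW=0, ERR=1617/16
(0,2): OLD=38967/256 → NEW=255, ERR=-26313/256
(0,3): OLD=307329/4096 → NEW=0, ERR=307329/4096
(0,4): OLD=12899207/65536 → NEW=255, ERR=-3812473/65536
(0,5): OLD=167299249/1048576 → NEW=255, ERR=-100087631/1048576
(0,6): OLD=2973596887/16777216 → NEW=255, ERR=-1304593193/16777216
(1,0): OLD=22307/256 → NEW=0, ERR=22307/256
(1,1): OLD=263925/2048 → NEW=255, ERR=-258315/2048
(1,2): OLD=2495769/65536 → NEW=0, ERR=2495769/65536
(1,3): OLD=40311653/262144 → NEW=255, ERR=-26535067/262144
(1,4): OLD=1448342607/16777216 → NEW=0, ERR=1448342607/16777216
(1,5): OLD=23853740415/134217728 → NEW=255, ERR=-10371780225/134217728
(1,6): OLD=326259061905/2147483648 → NEW=255, ERR=-221349268335/2147483648
(2,0): OLD=1985111/32768 → NEW=0, ERR=1985111/32768
(2,1): OLD=77253677/1048576 → NEW=0, ERR=77253677/1048576
(2,2): OLD=1950703559/16777216 → NEW=0, ERR=1950703559/16777216
(2,3): OLD=22119475535/134217728 → NEW=255, ERR=-12106045105/134217728
(2,4): OLD=137117480447/1073741824 → NEW=0, ERR=137117480447/1073741824
(2,5): OLD=6624196571349/34359738368 → NEW=255, ERR=-2137536712491/34359738368
(2,6): OLD=81772114166307/549755813888 → NEW=255, ERR=-58415618375133/549755813888
(3,0): OLD=1405016807/16777216 → NEW=0, ERR=1405016807/16777216
(3,1): OLD=22447803355/134217728 → NEW=255, ERR=-11777717285/134217728
(3,2): OLD=87656443457/1073741824 → NEW=0, ERR=87656443457/1073741824
(3,3): OLD=707553571575/4294967296 → NEW=255, ERR=-387663088905/4294967296
(3,4): OLD=80328103872231/549755813888 → NEW=255, ERR=-59859628669209/549755813888
(3,5): OLD=457310990121893/4398046511104 → NEW=0, ERR=457310990121893/4398046511104
(3,6): OLD=15649858750669179/70368744177664 → NEW=255, ERR=-2294171014635141/70368744177664
(4,0): OLD=121799251881/2147483648 → NEW=0, ERR=121799251881/2147483648
(4,1): OLD=3502376215317/34359738368 → NEW=0, ERR=3502376215317/34359738368
(4,2): OLD=81747991904347/549755813888 → NEW=255, ERR=-58439740637093/549755813888
(4,3): OLD=153815139729753/4398046511104 → NEW=0, ERR=153815139729753/4398046511104
(4,4): OLD=5422958561457723/35184372088832 → NEW=255, ERR=-3549056321194437/35184372088832
(4,5): OLD=175015528431137467/1125899906842624 → NEW=255, ERR=-112088947813731653/1125899906842624
(4,6): OLD=2859881390557560461/18014398509481984 → NEW=255, ERR=-1733790229360345459/18014398509481984
Row 0: ..#.###
Row 1: .#.#.##
Row 2: ...#.##
Row 3: .#.##.#
Row 4: ..#.###

Answer: ..#.###
.#.#.##
...#.##
.#.##.#
..#.###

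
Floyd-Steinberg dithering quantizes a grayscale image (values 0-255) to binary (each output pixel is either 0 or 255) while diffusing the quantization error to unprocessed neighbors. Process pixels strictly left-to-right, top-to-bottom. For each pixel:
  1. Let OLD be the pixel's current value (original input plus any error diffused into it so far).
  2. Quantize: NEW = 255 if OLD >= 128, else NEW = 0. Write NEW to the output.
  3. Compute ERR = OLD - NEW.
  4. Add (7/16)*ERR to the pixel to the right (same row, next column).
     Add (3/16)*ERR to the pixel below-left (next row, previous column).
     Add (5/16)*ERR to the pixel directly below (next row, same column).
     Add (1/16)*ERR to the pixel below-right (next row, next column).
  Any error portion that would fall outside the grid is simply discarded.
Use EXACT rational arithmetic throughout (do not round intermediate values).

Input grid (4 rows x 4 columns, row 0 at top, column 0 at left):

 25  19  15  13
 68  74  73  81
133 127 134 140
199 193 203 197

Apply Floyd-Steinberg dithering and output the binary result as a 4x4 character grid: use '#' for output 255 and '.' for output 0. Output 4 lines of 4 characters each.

Answer: ....
..#.
#.#.
####

Derivation:
(0,0): OLD=25 → NEW=0, ERR=25
(0,1): OLD=479/16 → NEW=0, ERR=479/16
(0,2): OLD=7193/256 → NEW=0, ERR=7193/256
(0,3): OLD=103599/4096 → NEW=0, ERR=103599/4096
(1,0): OLD=20845/256 → NEW=0, ERR=20845/256
(1,1): OLD=257659/2048 → NEW=0, ERR=257659/2048
(1,2): OLD=9400215/65536 → NEW=255, ERR=-7311465/65536
(1,3): OLD=43883729/1048576 → NEW=0, ERR=43883729/1048576
(2,0): OLD=5964921/32768 → NEW=255, ERR=-2390919/32768
(2,1): OLD=124323651/1048576 → NEW=0, ERR=124323651/1048576
(2,2): OLD=349633487/2097152 → NEW=255, ERR=-185140273/2097152
(2,3): OLD=3606508979/33554432 → NEW=0, ERR=3606508979/33554432
(3,0): OLD=3329089897/16777216 → NEW=255, ERR=-949100183/16777216
(3,1): OLD=49442716727/268435456 → NEW=255, ERR=-19008324553/268435456
(3,2): OLD=738713384649/4294967296 → NEW=255, ERR=-356503275831/4294967296
(3,3): OLD=12971212453631/68719476736 → NEW=255, ERR=-4552254114049/68719476736
Row 0: ....
Row 1: ..#.
Row 2: #.#.
Row 3: ####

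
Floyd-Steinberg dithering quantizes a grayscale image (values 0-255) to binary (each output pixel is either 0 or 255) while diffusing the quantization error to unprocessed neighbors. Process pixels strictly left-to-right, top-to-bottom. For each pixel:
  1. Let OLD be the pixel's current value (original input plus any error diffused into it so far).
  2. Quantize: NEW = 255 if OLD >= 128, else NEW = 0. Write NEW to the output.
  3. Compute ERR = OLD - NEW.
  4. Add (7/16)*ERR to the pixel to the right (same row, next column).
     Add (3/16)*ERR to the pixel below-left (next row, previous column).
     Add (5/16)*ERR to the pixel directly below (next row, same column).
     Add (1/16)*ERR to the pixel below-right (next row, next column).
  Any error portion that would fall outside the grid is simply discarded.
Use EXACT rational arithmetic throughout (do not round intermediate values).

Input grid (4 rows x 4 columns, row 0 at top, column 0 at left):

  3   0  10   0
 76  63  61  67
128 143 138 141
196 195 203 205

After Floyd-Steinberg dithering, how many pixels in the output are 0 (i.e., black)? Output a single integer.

(0,0): OLD=3 → NEW=0, ERR=3
(0,1): OLD=21/16 → NEW=0, ERR=21/16
(0,2): OLD=2707/256 → NEW=0, ERR=2707/256
(0,3): OLD=18949/4096 → NEW=0, ERR=18949/4096
(1,0): OLD=19759/256 → NEW=0, ERR=19759/256
(1,1): OLD=203465/2048 → NEW=0, ERR=203465/2048
(1,2): OLD=7124989/65536 → NEW=0, ERR=7124989/65536
(1,3): OLD=122338427/1048576 → NEW=0, ERR=122338427/1048576
(2,0): OLD=5595059/32768 → NEW=255, ERR=-2760781/32768
(2,1): OLD=170283105/1048576 → NEW=255, ERR=-97103775/1048576
(2,2): OLD=334589733/2097152 → NEW=255, ERR=-200184027/2097152
(2,3): OLD=4781270641/33554432 → NEW=255, ERR=-3775109519/33554432
(3,0): OLD=2555298051/16777216 → NEW=255, ERR=-1722892029/16777216
(3,1): OLD=26298431197/268435456 → NEW=0, ERR=26298431197/268435456
(3,2): OLD=812388407331/4294967296 → NEW=255, ERR=-282828253149/4294967296
(3,3): OLD=9281647979381/68719476736 → NEW=255, ERR=-8241818588299/68719476736
Output grid:
  Row 0: ....  (4 black, running=4)
  Row 1: ....  (4 black, running=8)
  Row 2: ####  (0 black, running=8)
  Row 3: #.##  (1 black, running=9)

Answer: 9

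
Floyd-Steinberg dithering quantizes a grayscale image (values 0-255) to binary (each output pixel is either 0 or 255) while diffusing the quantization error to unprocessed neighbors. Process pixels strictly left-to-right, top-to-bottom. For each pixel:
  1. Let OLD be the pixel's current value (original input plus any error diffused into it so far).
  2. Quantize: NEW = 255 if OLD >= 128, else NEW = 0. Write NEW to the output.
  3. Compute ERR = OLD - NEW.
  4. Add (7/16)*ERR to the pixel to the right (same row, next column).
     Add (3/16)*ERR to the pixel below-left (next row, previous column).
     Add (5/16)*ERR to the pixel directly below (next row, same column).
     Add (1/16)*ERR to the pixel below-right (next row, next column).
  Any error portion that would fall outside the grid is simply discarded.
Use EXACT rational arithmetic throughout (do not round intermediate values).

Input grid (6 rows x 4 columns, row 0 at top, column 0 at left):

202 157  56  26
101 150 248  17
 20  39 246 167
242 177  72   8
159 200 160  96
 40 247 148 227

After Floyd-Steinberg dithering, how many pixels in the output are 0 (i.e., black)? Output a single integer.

(0,0): OLD=202 → NEW=255, ERR=-53
(0,1): OLD=2141/16 → NEW=255, ERR=-1939/16
(0,2): OLD=763/256 → NEW=0, ERR=763/256
(0,3): OLD=111837/4096 → NEW=0, ERR=111837/4096
(1,0): OLD=15799/256 → NEW=0, ERR=15799/256
(1,1): OLD=279297/2048 → NEW=255, ERR=-242943/2048
(1,2): OLD=12751893/65536 → NEW=255, ERR=-3959787/65536
(1,3): OLD=-750429/1048576 → NEW=0, ERR=-750429/1048576
(2,0): OLD=558491/32768 → NEW=0, ERR=558491/32768
(2,1): OLD=2007641/1048576 → NEW=0, ERR=2007641/1048576
(2,2): OLD=462228445/2097152 → NEW=255, ERR=-72545315/2097152
(2,3): OLD=4961555465/33554432 → NEW=255, ERR=-3594824695/33554432
(3,0): OLD=4155467755/16777216 → NEW=255, ERR=-122722325/16777216
(3,1): OLD=45359490549/268435456 → NEW=255, ERR=-23091550731/268435456
(3,2): OLD=15405952011/4294967296 → NEW=0, ERR=15405952011/4294967296
(3,3): OLD=-1791663131955/68719476736 → NEW=0, ERR=-1791663131955/68719476736
(4,0): OLD=603807361871/4294967296 → NEW=255, ERR=-491409298609/4294967296
(4,1): OLD=4235753569645/34359738368 → NEW=0, ERR=4235753569645/34359738368
(4,2): OLD=225168460197069/1099511627776 → NEW=255, ERR=-55207004885811/1099511627776
(4,3): OLD=1163011699221675/17592186044416 → NEW=0, ERR=1163011699221675/17592186044416
(5,0): OLD=15041121320095/549755813888 → NEW=0, ERR=15041121320095/549755813888
(5,1): OLD=4942144427493945/17592186044416 → NEW=255, ERR=456136986167865/17592186044416
(5,2): OLD=1440388624712829/8796093022208 → NEW=255, ERR=-802615095950211/8796093022208
(5,3): OLD=57589954787951357/281474976710656 → NEW=255, ERR=-14186164273265923/281474976710656
Output grid:
  Row 0: ##..  (2 black, running=2)
  Row 1: .##.  (2 black, running=4)
  Row 2: ..##  (2 black, running=6)
  Row 3: ##..  (2 black, running=8)
  Row 4: #.#.  (2 black, running=10)
  Row 5: .###  (1 black, running=11)

Answer: 11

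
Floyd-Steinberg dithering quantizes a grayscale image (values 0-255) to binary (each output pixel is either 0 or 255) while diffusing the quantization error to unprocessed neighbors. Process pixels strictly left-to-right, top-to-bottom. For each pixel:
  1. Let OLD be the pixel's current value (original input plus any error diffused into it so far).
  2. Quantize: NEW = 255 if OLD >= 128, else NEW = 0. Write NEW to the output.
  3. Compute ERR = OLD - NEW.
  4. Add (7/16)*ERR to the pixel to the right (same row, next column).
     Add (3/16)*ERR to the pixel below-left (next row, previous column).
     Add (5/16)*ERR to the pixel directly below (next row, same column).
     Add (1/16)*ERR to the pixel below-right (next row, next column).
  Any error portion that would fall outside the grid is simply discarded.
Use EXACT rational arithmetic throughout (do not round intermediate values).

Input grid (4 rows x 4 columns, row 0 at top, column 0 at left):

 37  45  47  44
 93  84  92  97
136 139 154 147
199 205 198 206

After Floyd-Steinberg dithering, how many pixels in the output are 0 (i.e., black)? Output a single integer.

(0,0): OLD=37 → NEW=0, ERR=37
(0,1): OLD=979/16 → NEW=0, ERR=979/16
(0,2): OLD=18885/256 → NEW=0, ERR=18885/256
(0,3): OLD=312419/4096 → NEW=0, ERR=312419/4096
(1,0): OLD=29705/256 → NEW=0, ERR=29705/256
(1,1): OLD=348223/2048 → NEW=255, ERR=-174017/2048
(1,2): OLD=6291755/65536 → NEW=0, ERR=6291755/65536
(1,3): OLD=175582237/1048576 → NEW=255, ERR=-91804643/1048576
(2,0): OLD=5122597/32768 → NEW=255, ERR=-3233243/32768
(2,1): OLD=99123687/1048576 → NEW=0, ERR=99123687/1048576
(2,2): OLD=427048355/2097152 → NEW=255, ERR=-107725405/2097152
(2,3): OLD=3461713399/33554432 → NEW=0, ERR=3461713399/33554432
(3,0): OLD=3118718165/16777216 → NEW=255, ERR=-1159471915/16777216
(3,1): OLD=50602029899/268435456 → NEW=255, ERR=-17849011381/268435456
(3,2): OLD=764972971189/4294967296 → NEW=255, ERR=-330243689291/4294967296
(3,3): OLD=13839381328499/68719476736 → NEW=255, ERR=-3684085239181/68719476736
Output grid:
  Row 0: ....  (4 black, running=4)
  Row 1: .#.#  (2 black, running=6)
  Row 2: #.#.  (2 black, running=8)
  Row 3: ####  (0 black, running=8)

Answer: 8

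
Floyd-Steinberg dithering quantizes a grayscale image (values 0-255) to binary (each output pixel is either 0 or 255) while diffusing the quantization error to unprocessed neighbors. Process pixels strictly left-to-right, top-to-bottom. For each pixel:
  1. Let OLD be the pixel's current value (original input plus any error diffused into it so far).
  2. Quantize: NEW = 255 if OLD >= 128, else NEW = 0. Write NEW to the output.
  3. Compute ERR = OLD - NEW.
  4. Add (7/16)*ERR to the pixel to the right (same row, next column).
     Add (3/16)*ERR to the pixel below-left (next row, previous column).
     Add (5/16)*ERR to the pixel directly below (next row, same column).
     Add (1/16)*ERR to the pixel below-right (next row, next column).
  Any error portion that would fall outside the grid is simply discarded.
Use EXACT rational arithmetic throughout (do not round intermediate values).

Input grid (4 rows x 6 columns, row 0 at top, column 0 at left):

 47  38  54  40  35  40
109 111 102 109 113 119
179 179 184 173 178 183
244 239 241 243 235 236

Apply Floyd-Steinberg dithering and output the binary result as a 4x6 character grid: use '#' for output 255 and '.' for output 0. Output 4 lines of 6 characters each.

Answer: ......
#.#.#.
######
####.#

Derivation:
(0,0): OLD=47 → NEW=0, ERR=47
(0,1): OLD=937/16 → NEW=0, ERR=937/16
(0,2): OLD=20383/256 → NEW=0, ERR=20383/256
(0,3): OLD=306521/4096 → NEW=0, ERR=306521/4096
(0,4): OLD=4439407/65536 → NEW=0, ERR=4439407/65536
(0,5): OLD=73018889/1048576 → NEW=0, ERR=73018889/1048576
(1,0): OLD=34475/256 → NEW=255, ERR=-30805/256
(1,1): OLD=193581/2048 → NEW=0, ERR=193581/2048
(1,2): OLD=12184881/65536 → NEW=255, ERR=-4526799/65536
(1,3): OLD=31416285/262144 → NEW=0, ERR=31416285/262144
(1,4): OLD=3428159991/16777216 → NEW=255, ERR=-850030089/16777216
(1,5): OLD=32971607953/268435456 → NEW=0, ERR=32971607953/268435456
(2,0): OLD=5214015/32768 → NEW=255, ERR=-3141825/32768
(2,1): OLD=153216037/1048576 → NEW=255, ERR=-114170843/1048576
(2,2): OLD=2401776815/16777216 → NEW=255, ERR=-1876413265/16777216
(2,3): OLD=19824350711/134217728 → NEW=255, ERR=-14401169929/134217728
(2,4): OLD=625970492261/4294967296 → NEW=255, ERR=-469246168219/4294967296
(2,5): OLD=11711061998611/68719476736 → NEW=255, ERR=-5812404569069/68719476736
(3,0): OLD=3248436175/16777216 → NEW=255, ERR=-1029753905/16777216
(3,1): OLD=20288137507/134217728 → NEW=255, ERR=-13937383133/134217728
(3,2): OLD=143553984473/1073741824 → NEW=255, ERR=-130250180647/1073741824
(3,3): OLD=8859540299595/68719476736 → NEW=255, ERR=-8663926268085/68719476736
(3,4): OLD=67693721241195/549755813888 → NEW=0, ERR=67693721241195/549755813888
(3,5): OLD=2257174309634661/8796093022208 → NEW=255, ERR=14170588971621/8796093022208
Row 0: ......
Row 1: #.#.#.
Row 2: ######
Row 3: ####.#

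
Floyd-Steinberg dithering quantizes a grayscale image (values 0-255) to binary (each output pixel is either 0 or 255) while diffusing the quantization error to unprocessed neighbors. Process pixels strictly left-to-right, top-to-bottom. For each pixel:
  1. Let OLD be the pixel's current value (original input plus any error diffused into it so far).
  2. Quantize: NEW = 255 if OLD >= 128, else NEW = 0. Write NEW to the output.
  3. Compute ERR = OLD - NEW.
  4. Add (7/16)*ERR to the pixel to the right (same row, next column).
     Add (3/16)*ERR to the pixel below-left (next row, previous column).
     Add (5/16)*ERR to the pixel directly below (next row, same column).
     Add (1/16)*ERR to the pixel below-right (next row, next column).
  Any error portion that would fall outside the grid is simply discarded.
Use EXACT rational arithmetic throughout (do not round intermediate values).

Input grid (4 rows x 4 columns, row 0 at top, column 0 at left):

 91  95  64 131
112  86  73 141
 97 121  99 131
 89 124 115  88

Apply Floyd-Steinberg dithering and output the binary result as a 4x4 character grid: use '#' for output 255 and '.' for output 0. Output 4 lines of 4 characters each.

Answer: .#.#
...#
##.#
..#.

Derivation:
(0,0): OLD=91 → NEW=0, ERR=91
(0,1): OLD=2157/16 → NEW=255, ERR=-1923/16
(0,2): OLD=2923/256 → NEW=0, ERR=2923/256
(0,3): OLD=557037/4096 → NEW=255, ERR=-487443/4096
(1,0): OLD=30183/256 → NEW=0, ERR=30183/256
(1,1): OLD=220881/2048 → NEW=0, ERR=220881/2048
(1,2): OLD=6155685/65536 → NEW=0, ERR=6155685/65536
(1,3): OLD=152691859/1048576 → NEW=255, ERR=-114695021/1048576
(2,0): OLD=5048459/32768 → NEW=255, ERR=-3307381/32768
(2,1): OLD=142109225/1048576 → NEW=255, ERR=-125277655/1048576
(2,2): OLD=130682701/2097152 → NEW=0, ERR=130682701/2097152
(2,3): OLD=4360441209/33554432 → NEW=255, ERR=-4195938951/33554432
(3,0): OLD=588158299/16777216 → NEW=0, ERR=588158299/16777216
(3,1): OLD=28823897989/268435456 → NEW=0, ERR=28823897989/268435456
(3,2): OLD=646551839099/4294967296 → NEW=255, ERR=-448664821381/4294967296
(3,3): OLD=488897446109/68719476736 → NEW=0, ERR=488897446109/68719476736
Row 0: .#.#
Row 1: ...#
Row 2: ##.#
Row 3: ..#.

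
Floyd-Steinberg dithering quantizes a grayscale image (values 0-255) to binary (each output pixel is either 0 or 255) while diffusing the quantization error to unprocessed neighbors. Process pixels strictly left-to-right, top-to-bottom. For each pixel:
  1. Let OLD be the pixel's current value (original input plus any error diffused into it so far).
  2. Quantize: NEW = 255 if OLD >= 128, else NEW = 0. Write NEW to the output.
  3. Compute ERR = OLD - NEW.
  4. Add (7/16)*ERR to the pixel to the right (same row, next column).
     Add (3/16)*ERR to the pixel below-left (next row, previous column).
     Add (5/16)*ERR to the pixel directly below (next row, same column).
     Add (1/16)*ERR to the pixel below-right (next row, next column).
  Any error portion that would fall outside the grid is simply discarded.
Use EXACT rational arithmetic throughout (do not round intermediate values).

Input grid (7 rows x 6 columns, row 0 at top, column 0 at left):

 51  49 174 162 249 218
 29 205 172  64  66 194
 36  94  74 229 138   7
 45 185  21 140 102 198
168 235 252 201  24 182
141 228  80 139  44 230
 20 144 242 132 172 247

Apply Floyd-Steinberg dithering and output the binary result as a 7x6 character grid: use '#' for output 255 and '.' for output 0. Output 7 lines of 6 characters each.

(0,0): OLD=51 → NEW=0, ERR=51
(0,1): OLD=1141/16 → NEW=0, ERR=1141/16
(0,2): OLD=52531/256 → NEW=255, ERR=-12749/256
(0,3): OLD=574309/4096 → NEW=255, ERR=-470171/4096
(0,4): OLD=13027267/65536 → NEW=255, ERR=-3684413/65536
(0,5): OLD=202798677/1048576 → NEW=255, ERR=-64588203/1048576
(1,0): OLD=14927/256 → NEW=0, ERR=14927/256
(1,1): OLD=505129/2048 → NEW=255, ERR=-17111/2048
(1,2): OLD=8894301/65536 → NEW=255, ERR=-7817379/65536
(1,3): OLD=-9885863/262144 → NEW=0, ERR=-9885863/262144
(1,4): OLD=221610667/16777216 → NEW=0, ERR=221610667/16777216
(1,5): OLD=47517487165/268435456 → NEW=255, ERR=-20933554115/268435456
(2,0): OLD=1725395/32768 → NEW=0, ERR=1725395/32768
(2,1): OLD=100353089/1048576 → NEW=0, ERR=100353089/1048576
(2,2): OLD=1191204099/16777216 → NEW=0, ERR=1191204099/16777216
(2,3): OLD=32655127467/134217728 → NEW=255, ERR=-1570393173/134217728
(2,4): OLD=515525049729/4294967296 → NEW=0, ERR=515525049729/4294967296
(2,5): OLD=2471759686807/68719476736 → NEW=0, ERR=2471759686807/68719476736
(3,0): OLD=1332097187/16777216 → NEW=0, ERR=1332097187/16777216
(3,1): OLD=35735250663/134217728 → NEW=255, ERR=1509730023/134217728
(3,2): OLD=55723723301/1073741824 → NEW=0, ERR=55723723301/1073741824
(3,3): OLD=12781251486319/68719476736 → NEW=255, ERR=-4742215081361/68719476736
(3,4): OLD=63403961098895/549755813888 → NEW=0, ERR=63403961098895/549755813888
(3,5): OLD=2350311739927041/8796093022208 → NEW=255, ERR=107308019264001/8796093022208
(4,0): OLD=418590330413/2147483648 → NEW=255, ERR=-129017999827/2147483648
(4,1): OLD=7797041699273/34359738368 → NEW=255, ERR=-964691584567/34359738368
(4,2): OLD=267949175999627/1099511627776 → NEW=255, ERR=-12426289083253/1099511627776
(4,3): OLD=3507153024089559/17592186044416 → NEW=255, ERR=-978854417236521/17592186044416
(4,4): OLD=9477893350978887/281474976710656 → NEW=0, ERR=9477893350978887/281474976710656
(4,5): OLD=935632496803156881/4503599627370496 → NEW=255, ERR=-212785408176319599/4503599627370496
(5,0): OLD=64300055018347/549755813888 → NEW=0, ERR=64300055018347/549755813888
(5,1): OLD=4653532451691803/17592186044416 → NEW=255, ERR=167525010365723/17592186044416
(5,2): OLD=9633042369872217/140737488355328 → NEW=0, ERR=9633042369872217/140737488355328
(5,3): OLD=707807138051412195/4503599627370496 → NEW=255, ERR=-440610766928064285/4503599627370496
(5,4): OLD=-5556589761352253/9007199254740992 → NEW=0, ERR=-5556589761352253/9007199254740992
(5,5): OLD=31283035634585513183/144115188075855872 → NEW=255, ERR=-5466337324757734177/144115188075855872
(6,0): OLD=16420083368245809/281474976710656 → NEW=0, ERR=16420083368245809/281474976710656
(6,1): OLD=867580813136956893/4503599627370496 → NEW=255, ERR=-280837091842519587/4503599627370496
(6,2): OLD=3933604748832477589/18014398509481984 → NEW=255, ERR=-660066871085428331/18014398509481984
(6,3): OLD=25813416100642196449/288230376151711744 → NEW=0, ERR=25813416100642196449/288230376151711744
(6,4): OLD=912017740480247214849/4611686018427387904 → NEW=255, ERR=-263962194218736700671/4611686018427387904
(6,5): OLD=15500188839374830270055/73786976294838206464 → NEW=255, ERR=-3315490115808912378265/73786976294838206464
Row 0: ..####
Row 1: .##..#
Row 2: ...#..
Row 3: .#.#.#
Row 4: ####.#
Row 5: .#.#.#
Row 6: .##.##

Answer: ..####
.##..#
...#..
.#.#.#
####.#
.#.#.#
.##.##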